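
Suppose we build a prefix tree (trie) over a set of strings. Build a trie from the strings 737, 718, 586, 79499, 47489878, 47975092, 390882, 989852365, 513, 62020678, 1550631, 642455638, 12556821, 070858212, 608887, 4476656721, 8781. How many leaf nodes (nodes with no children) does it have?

A leaf is a node with no children — equivalently, the end of a word that is not a proper prefix of any other stored word.
Those words: "070858212", "12556821", "1550631", "390882", "4476656721", "47489878", "47975092", "513", "586", "608887", "62020678", "642455638", "718", "737", "79499", "8781", "989852365"
Leaf count: 17

17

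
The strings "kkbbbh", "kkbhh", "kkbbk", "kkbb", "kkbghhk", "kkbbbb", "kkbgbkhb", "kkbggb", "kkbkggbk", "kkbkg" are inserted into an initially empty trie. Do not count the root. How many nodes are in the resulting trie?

Trie structure (* marks end of a word):
(root)
└─ k
   └─ k
      └─ b
         ├─ b *
         │  ├─ b
         │  │  ├─ b *
         │  │  └─ h *
         │  └─ k *
         ├─ g
         │  ├─ b
         │  │  └─ k
         │  │     └─ h
         │  │        └─ b *
         │  ├─ g
         │  │  └─ b *
         │  └─ h
         │     └─ h
         │        └─ k *
         ├─ h
         │  └─ h *
         └─ k
            └─ g *
               └─ g
                  └─ b
                     └─ k *
Counting every labelled node above: 25.

25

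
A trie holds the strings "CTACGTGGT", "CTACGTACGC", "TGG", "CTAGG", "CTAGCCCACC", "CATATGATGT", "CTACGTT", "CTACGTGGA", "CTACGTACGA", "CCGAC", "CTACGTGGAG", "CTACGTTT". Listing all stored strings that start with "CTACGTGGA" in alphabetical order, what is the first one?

CTACGTGGA

Words with prefix "CTACGTGGA", in lexicographic order: "CTACGTGGA", "CTACGTGGAG"
The 1st is CTACGTGGA.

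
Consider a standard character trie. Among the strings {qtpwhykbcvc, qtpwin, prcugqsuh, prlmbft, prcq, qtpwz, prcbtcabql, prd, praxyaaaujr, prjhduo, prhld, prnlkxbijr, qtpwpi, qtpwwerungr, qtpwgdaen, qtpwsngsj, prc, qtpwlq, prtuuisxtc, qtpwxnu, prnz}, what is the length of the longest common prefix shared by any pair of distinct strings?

Equivalently: take the maximum, over all pairs, of their longest common prefix length.
e.g. "qtpwgdaen" and "qtpwhykbcvc" share the prefix "qtpw" of length 4; no pair shares a longer one.
Longest shared-prefix length: 4

4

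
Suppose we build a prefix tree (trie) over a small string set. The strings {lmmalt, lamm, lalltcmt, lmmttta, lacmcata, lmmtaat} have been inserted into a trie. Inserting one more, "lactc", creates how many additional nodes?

2

The longest prefix of "lactc" already in the trie is "lac" (length 3).
New nodes needed: |"lactc"| − 3 = 5 − 3 = 2.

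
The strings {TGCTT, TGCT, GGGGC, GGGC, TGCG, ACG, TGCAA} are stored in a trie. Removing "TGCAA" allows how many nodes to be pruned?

2

After clearing the end-marker at "TGCAA", prune upward until reaching a node still needed by another word.
The suffix "AA" (2 nodes) is used only by "TGCAA"; the node for "TGC" still has the child "T", so pruning stops there.
Nodes removed: 2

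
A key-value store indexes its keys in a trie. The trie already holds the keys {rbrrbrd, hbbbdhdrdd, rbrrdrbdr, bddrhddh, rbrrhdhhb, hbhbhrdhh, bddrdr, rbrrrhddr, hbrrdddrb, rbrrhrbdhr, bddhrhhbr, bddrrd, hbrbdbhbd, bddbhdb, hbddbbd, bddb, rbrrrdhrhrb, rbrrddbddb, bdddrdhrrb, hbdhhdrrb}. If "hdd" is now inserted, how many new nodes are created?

2

"h" is already a path in the trie; the remaining "dd" must be added.
New nodes needed: |"hdd"| − 1 = 3 − 1 = 2.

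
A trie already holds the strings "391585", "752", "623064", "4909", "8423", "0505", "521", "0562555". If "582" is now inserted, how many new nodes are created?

2

"5" is already a path in the trie; the remaining "82" must be added.
New nodes needed: |"582"| − 1 = 3 − 1 = 2.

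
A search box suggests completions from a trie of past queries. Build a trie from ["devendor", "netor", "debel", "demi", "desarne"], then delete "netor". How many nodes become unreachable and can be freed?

After clearing the end-marker at "netor", prune upward until reaching a node still needed by another word.
No other word shares any prefix with "netor", so all 5 of its nodes go.
Nodes removed: 5

5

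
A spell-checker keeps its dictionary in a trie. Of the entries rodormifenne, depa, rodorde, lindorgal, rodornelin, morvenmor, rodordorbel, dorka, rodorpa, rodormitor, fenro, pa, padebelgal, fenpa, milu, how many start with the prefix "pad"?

1

Traverse to the node for "pad", then collect every word in that subtree.
Matches: "padebelgal"
Count: 1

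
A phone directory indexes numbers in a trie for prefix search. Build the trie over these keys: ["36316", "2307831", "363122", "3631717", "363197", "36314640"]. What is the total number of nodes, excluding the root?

Insert word by word; a character creates a node only if that edge doesn't already exist:
  "36316" → 5 new (3, 6, 3, 1, 6)
  "2307831" → 7 new (2, 3, 0, 7, 8, 3, 1)
  "363122" → prefix "3631" already present; 2 new (2, 2)
  "3631717" → prefix "3631" already present; 3 new (7, 1, 7)
  "363197" → prefix "3631" already present; 2 new (9, 7)
  "36314640" → prefix "3631" already present; 4 new (4, 6, 4, 0)
Total nodes = 5 + 7 + 2 + 3 + 2 + 4 = 23

23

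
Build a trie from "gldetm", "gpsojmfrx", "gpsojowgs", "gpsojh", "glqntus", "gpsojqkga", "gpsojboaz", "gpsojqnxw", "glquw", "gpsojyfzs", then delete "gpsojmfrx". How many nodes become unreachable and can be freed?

4

Walk "gpsojmfrx" from the leaf back toward the root, removing each node that no remaining word uses.
The suffix "mfrx" (4 nodes) is used only by "gpsojmfrx"; the node for "gpsoj" still has the child "o", so pruning stops there.
Nodes removed: 4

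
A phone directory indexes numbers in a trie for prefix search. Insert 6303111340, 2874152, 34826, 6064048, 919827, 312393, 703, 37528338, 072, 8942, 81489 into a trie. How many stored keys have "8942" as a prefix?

1

Traverse to the node for "8942", then collect every word in that subtree.
Words under "8942": 8942
Count: 1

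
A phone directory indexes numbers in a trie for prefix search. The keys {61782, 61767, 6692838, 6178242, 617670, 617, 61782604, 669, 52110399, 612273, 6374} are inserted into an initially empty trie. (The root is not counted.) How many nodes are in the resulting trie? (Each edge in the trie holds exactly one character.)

34

Insert word by word; a character creates a node only if that edge doesn't already exist:
  "61782" → 5 new (6, 1, 7, 8, 2)
  "61767" → prefix "617" already present; 2 new (6, 7)
  "6692838" → prefix "6" already present; 6 new (6, 9, 2, 8, 3, 8)
  "6178242" → prefix "61782" already present; 2 new (4, 2)
  "617670" → prefix "61767" already present; 1 new (0)
  "617" → prefix "617" already present; 0 new (none)
  "61782604" → prefix "61782" already present; 3 new (6, 0, 4)
  "669" → prefix "669" already present; 0 new (none)
  "52110399" → 8 new (5, 2, 1, 1, 0, 3, 9, 9)
  "612273" → prefix "61" already present; 4 new (2, 2, 7, 3)
  "6374" → prefix "6" already present; 3 new (3, 7, 4)
Total nodes = 5 + 2 + 6 + 2 + 1 + 0 + 3 + 0 + 8 + 4 + 3 = 34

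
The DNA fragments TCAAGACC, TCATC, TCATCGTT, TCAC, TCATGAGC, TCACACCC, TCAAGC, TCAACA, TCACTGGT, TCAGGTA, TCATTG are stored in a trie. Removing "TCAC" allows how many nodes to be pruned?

0

A node on "TCAC"'s path can go only if nothing else ends at it or branches off below it.
Every node on "TCAC" is still needed (e.g. by "TCACACCC"), so nothing is freed.
Nodes removed: 0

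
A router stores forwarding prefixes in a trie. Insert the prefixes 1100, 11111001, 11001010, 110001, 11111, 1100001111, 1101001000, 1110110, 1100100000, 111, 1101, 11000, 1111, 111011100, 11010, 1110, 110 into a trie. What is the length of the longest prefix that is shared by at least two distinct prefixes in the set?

6

Look for the deepest trie node that still has at least two words in its subtree.
e.g. "1100100000" and "11001010" share the prefix "110010" of length 6; no pair shares a longer one.
Longest shared-prefix length: 6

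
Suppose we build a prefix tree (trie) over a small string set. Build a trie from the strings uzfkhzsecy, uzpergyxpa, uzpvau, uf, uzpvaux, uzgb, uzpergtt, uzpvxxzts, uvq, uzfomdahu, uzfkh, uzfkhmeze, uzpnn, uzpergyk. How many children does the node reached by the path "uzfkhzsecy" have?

0

The children of the "uzfkhzsecy" node are the distinct next characters among strings starting with "uzfkhzsecy".
No stored string extends past "uzfkhzsecy".
That node has 0 child edges.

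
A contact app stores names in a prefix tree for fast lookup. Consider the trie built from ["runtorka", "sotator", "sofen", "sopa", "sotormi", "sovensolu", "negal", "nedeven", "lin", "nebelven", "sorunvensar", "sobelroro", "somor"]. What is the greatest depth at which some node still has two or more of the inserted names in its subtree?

3

The deepest shared node is where two words last agree before diverging.
e.g. "sotator" and "sotormi" share the prefix "sot" of length 3; no pair shares a longer one.
Longest shared-prefix length: 3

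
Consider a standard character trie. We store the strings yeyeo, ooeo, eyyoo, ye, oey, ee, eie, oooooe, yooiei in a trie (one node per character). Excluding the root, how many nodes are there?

28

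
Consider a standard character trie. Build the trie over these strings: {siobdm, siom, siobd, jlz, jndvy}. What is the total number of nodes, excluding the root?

14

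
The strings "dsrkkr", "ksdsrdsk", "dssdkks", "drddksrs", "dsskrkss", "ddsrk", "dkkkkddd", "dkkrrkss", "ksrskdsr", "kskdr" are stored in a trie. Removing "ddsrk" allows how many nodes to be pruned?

A node on "ddsrk"'s path can go only if nothing else ends at it or branches off below it.
The suffix "dsrk" (4 nodes) is used only by "ddsrk"; the node for "d" still has the child "s", so pruning stops there.
Nodes removed: 4

4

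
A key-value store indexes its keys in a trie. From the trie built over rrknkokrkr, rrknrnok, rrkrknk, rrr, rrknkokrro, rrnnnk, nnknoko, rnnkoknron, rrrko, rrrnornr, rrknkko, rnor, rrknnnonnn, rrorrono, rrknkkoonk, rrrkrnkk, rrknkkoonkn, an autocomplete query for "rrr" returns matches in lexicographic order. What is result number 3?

Words with prefix "rrr", in lexicographic order: "rrr", "rrrko", "rrrkrnkk", "rrrnornr"
Position 3: rrrkrnkk

rrrkrnkk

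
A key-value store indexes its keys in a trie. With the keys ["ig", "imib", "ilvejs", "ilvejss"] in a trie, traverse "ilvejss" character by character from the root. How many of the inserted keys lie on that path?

Walk "ilvejss" from the root; an end-of-word marker is hit whenever a stored word is a prefix of "ilvejss".
Prefixes of the query that are stored words: "ilvejs", "ilvejss"
Count: 2

2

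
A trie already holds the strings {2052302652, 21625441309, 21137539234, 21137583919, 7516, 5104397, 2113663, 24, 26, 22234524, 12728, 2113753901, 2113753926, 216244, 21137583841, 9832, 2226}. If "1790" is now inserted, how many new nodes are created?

The longest prefix of "1790" already in the trie is "1" (length 1).
So 4 − 1 = 3 new nodes.

3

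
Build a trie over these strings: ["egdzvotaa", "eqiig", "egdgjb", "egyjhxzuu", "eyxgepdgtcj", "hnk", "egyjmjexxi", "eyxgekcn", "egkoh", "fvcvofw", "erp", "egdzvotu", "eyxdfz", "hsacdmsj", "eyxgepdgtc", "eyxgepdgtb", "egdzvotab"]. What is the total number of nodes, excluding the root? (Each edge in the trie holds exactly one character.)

Trace insertions, counting only characters that open a new branch:
  "egdzvotaa" → 9 new (e, g, d, z, v, o, t, a, a)
  "eqiig" → prefix "e" already present; 4 new (q, i, i, g)
  "egdgjb" → prefix "egd" already present; 3 new (g, j, b)
  "egyjhxzuu" → prefix "eg" already present; 7 new (y, j, h, x, z, u, u)
  "eyxgepdgtcj" → prefix "e" already present; 10 new (y, x, g, e, p, d, g, t, c, j)
  "hnk" → 3 new (h, n, k)
  "egyjmjexxi" → prefix "egyj" already present; 6 new (m, j, e, x, x, i)
  "eyxgekcn" → prefix "eyxge" already present; 3 new (k, c, n)
  "egkoh" → prefix "eg" already present; 3 new (k, o, h)
  "fvcvofw" → 7 new (f, v, c, v, o, f, w)
  "erp" → prefix "e" already present; 2 new (r, p)
  "egdzvotu" → prefix "egdzvot" already present; 1 new (u)
  "eyxdfz" → prefix "eyx" already present; 3 new (d, f, z)
  "hsacdmsj" → prefix "h" already present; 7 new (s, a, c, d, m, s, j)
  "eyxgepdgtc" → prefix "eyxgepdgtc" already present; 0 new (none)
  "eyxgepdgtb" → prefix "eyxgepdgt" already present; 1 new (b)
  "egdzvotab" → prefix "egdzvota" already present; 1 new (b)
Total nodes = 9 + 4 + 3 + 7 + 10 + 3 + 6 + 3 + 3 + 7 + 2 + 1 + 3 + 7 + 0 + 1 + 1 = 70

70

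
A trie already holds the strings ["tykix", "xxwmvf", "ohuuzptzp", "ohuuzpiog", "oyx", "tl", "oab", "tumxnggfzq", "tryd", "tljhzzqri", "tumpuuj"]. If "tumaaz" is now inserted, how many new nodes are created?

3

The longest prefix of "tumaaz" already in the trie is "tum" (length 3).
Each of the 3 remaining characters creates one node.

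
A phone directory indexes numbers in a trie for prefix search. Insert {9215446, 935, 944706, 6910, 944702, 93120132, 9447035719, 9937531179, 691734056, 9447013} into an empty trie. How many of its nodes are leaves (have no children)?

A leaf is a node with no children — equivalently, the end of a word that is not a proper prefix of any other stored word.
Those words: "6910", "691734056", "9215446", "93120132", "935", "9447013", "944702", "9447035719", "944706", "9937531179"
Leaf count: 10

10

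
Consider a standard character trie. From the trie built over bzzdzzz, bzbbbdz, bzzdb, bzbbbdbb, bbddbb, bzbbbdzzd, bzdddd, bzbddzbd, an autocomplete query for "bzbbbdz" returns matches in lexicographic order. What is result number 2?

Words with prefix "bzbbbdz", in lexicographic order: "bzbbbdz", "bzbbbdzzd"
Position 2: bzbbbdzzd

bzbbbdzzd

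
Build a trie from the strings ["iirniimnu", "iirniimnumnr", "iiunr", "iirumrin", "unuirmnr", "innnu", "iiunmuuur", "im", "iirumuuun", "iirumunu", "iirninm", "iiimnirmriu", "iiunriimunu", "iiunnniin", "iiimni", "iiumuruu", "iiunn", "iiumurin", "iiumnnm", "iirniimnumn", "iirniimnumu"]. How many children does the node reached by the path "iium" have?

2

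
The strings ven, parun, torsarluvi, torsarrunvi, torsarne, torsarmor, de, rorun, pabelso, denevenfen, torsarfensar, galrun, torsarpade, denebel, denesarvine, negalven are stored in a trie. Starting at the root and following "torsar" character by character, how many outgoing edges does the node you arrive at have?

6

The children of the "torsar" node are the distinct next characters among strings starting with "torsar".
Characters that immediately follow "torsar" among the stored strings: {f, l, m, n, p, r}.
That node has 6 child edges.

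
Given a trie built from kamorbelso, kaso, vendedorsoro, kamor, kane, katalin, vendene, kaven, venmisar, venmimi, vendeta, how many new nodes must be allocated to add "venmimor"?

Walking "venmimor" from the root, the first 6 characters ("venmim") follow existing edges; "o" is the first miss.
Each of the 2 remaining characters creates one node.

2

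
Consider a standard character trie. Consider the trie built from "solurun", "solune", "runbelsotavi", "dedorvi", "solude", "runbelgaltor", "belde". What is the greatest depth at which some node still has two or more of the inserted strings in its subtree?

6

The deepest shared node is where two words last agree before diverging.
e.g. "runbelgaltor" and "runbelsotavi" share the prefix "runbel" of length 6; no pair shares a longer one.
Longest shared-prefix length: 6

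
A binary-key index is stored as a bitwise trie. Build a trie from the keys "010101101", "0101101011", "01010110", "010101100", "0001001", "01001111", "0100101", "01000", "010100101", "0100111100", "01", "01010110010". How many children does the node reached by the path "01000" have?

The children of the "01000" node are the distinct next characters among strings starting with "01000".
No stored string extends past "01000".
That node has 0 child edges.

0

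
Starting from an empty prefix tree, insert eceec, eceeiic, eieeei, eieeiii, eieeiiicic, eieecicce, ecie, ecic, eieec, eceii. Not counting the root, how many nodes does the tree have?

For each word, the new-node count is its length minus the longest prefix already in the trie:
  "eceec" → 5 new (e, c, e, e, c)
  "eceeiic" → prefix "ecee" already present; 3 new (i, i, c)
  "eieeei" → prefix "e" already present; 5 new (i, e, e, e, i)
  "eieeiii" → prefix "eiee" already present; 3 new (i, i, i)
  "eieeiiicic" → prefix "eieeiii" already present; 3 new (c, i, c)
  "eieecicce" → prefix "eiee" already present; 5 new (c, i, c, c, e)
  "ecie" → prefix "ec" already present; 2 new (i, e)
  "ecic" → prefix "eci" already present; 1 new (c)
  "eieec" → prefix "eieec" already present; 0 new (none)
  "eceii" → prefix "ece" already present; 2 new (i, i)
Total nodes = 5 + 3 + 5 + 3 + 3 + 5 + 2 + 1 + 0 + 2 = 29

29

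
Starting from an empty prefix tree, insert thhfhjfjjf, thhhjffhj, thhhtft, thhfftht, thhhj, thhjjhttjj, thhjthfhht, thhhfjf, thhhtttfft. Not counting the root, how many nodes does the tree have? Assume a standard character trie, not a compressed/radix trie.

44

Count nodes per top-level branch (shared prefixes stored once):
  't'-branch (thhfftht, thhfhjfjjf, thhhfjf, thhhj, thhhjffhj, thhhtft, thhhtttfft, thhjjhttjj, thhjthfhht): 44 nodes
Sum: 44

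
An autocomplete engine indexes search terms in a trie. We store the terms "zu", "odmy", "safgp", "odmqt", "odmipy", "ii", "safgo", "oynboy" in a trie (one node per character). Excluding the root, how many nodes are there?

24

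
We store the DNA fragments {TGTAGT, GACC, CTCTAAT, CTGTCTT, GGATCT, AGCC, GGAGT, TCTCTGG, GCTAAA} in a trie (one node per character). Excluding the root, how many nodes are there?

44

For each word, the new-node count is its length minus the longest prefix already in the trie:
  "TGTAGT" → 6 new (T, G, T, A, G, T)
  "GACC" → 4 new (G, A, C, C)
  "CTCTAAT" → 7 new (C, T, C, T, A, A, T)
  "CTGTCTT" → prefix "CT" already present; 5 new (G, T, C, T, T)
  "GGATCT" → prefix "G" already present; 5 new (G, A, T, C, T)
  "AGCC" → 4 new (A, G, C, C)
  "GGAGT" → prefix "GGA" already present; 2 new (G, T)
  "TCTCTGG" → prefix "T" already present; 6 new (C, T, C, T, G, G)
  "GCTAAA" → prefix "G" already present; 5 new (C, T, A, A, A)
Total nodes = 6 + 4 + 7 + 5 + 5 + 4 + 2 + 6 + 5 = 44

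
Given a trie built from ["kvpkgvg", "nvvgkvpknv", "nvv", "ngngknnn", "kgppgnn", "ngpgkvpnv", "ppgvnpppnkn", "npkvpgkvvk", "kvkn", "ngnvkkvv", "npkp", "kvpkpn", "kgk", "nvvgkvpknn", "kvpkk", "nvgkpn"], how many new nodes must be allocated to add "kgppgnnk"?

1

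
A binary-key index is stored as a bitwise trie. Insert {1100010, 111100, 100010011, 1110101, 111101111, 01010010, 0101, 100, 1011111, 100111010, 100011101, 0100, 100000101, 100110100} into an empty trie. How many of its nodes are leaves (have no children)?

12

Leaves are exactly the stored words that no other stored word extends.
Those words: "0100", "01010010", "100000101", "100010011", "100011101", "100110100", "100111010", "1011111", "1100010", "1110101", "111100", "111101111"
Leaf count: 12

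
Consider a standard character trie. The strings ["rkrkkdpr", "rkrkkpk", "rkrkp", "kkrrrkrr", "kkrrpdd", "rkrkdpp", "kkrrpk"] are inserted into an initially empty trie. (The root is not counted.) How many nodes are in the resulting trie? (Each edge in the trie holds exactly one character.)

Trace insertions, counting only characters that open a new branch:
  "rkrkkdpr" → 8 new (r, k, r, k, k, d, p, r)
  "rkrkkpk" → prefix "rkrkk" already present; 2 new (p, k)
  "rkrkp" → prefix "rkrk" already present; 1 new (p)
  "kkrrrkrr" → 8 new (k, k, r, r, r, k, r, r)
  "kkrrpdd" → prefix "kkrr" already present; 3 new (p, d, d)
  "rkrkdpp" → prefix "rkrk" already present; 3 new (d, p, p)
  "kkrrpk" → prefix "kkrrp" already present; 1 new (k)
Total nodes = 8 + 2 + 1 + 8 + 3 + 3 + 1 = 26

26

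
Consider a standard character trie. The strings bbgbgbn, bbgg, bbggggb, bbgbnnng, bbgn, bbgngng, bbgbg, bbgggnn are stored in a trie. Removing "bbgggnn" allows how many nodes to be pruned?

2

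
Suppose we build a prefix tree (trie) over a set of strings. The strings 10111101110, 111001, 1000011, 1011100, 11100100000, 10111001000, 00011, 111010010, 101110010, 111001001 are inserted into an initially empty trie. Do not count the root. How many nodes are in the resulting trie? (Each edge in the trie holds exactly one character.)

43

Count nodes per top-level branch (shared prefixes stored once):
  '0'-branch (00011): 5 nodes
  '1'-branch (1000011, 1011100, 101110010, 10111001000, 10111101110, 111001, 11100100000, 111001001, 111010010): 38 nodes
Sum: 43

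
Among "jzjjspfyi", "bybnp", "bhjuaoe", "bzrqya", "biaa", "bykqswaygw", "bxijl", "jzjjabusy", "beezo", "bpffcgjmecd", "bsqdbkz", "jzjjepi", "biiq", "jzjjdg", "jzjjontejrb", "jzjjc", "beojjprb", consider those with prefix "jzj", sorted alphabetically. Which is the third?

Filter for "jzj…" and sort: "jzjjabusy", "jzjjc", "jzjjdg", "jzjjepi", "jzjjontejrb", "jzjjspfyi"
The 3rd is jzjjdg.

jzjjdg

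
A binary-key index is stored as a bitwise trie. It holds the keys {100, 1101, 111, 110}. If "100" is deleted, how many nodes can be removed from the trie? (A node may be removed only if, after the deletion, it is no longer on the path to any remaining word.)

2

A node on "100"'s path can go only if nothing else ends at it or branches off below it.
The suffix "00" (2 nodes) is used only by "100"; the node for "1" still has the child "1", so pruning stops there.
Nodes removed: 2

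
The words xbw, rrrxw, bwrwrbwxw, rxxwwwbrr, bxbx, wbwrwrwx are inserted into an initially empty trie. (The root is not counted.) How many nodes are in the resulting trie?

Trie structure (* marks end of a word):
(root)
├─ b
│  ├─ w
│  │  └─ r
│  │     └─ w
│  │        └─ r
│  │           └─ b
│  │              └─ w
│  │                 └─ x
│  │                    └─ w *
│  └─ x
│     └─ b
│        └─ x *
├─ r
│  ├─ r
│  │  └─ r
│  │     └─ x
│  │        └─ w *
│  └─ x
│     └─ x
│        └─ w
│           └─ w
│              └─ w
│                 └─ b
│                    └─ r
│                       └─ r *
├─ w
│  └─ b
│     └─ w
│        └─ r
│           └─ w
│              └─ r
│                 └─ w
│                    └─ x *
└─ x
   └─ b
      └─ w *
Counting every labelled node above: 36.

36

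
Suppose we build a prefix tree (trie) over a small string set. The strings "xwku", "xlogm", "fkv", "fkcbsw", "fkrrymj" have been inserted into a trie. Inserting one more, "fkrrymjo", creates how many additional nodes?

1

"fkrrymj" is already a path in the trie; the remaining "o" must be added.
Each of the 1 remaining characters creates one node.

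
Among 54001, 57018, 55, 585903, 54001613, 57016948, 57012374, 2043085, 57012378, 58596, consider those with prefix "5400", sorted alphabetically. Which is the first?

Filter for "5400…" and sort: "54001", "54001613"
Position 1: 54001

54001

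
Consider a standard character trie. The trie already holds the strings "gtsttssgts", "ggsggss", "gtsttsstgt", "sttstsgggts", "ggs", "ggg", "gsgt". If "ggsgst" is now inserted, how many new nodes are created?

2

"ggsg" is already a path in the trie; the remaining "st" must be added.
So 6 − 4 = 2 new nodes.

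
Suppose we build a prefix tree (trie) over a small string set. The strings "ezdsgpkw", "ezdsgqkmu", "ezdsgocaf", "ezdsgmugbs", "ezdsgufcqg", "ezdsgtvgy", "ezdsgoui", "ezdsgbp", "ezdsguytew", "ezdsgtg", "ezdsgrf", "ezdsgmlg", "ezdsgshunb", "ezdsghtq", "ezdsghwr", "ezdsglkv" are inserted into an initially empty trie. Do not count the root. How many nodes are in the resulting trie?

56

Trace insertions, counting only characters that open a new branch:
  "ezdsgpkw" → 8 new (e, z, d, s, g, p, k, w)
  "ezdsgqkmu" → prefix "ezdsg" already present; 4 new (q, k, m, u)
  "ezdsgocaf" → prefix "ezdsg" already present; 4 new (o, c, a, f)
  "ezdsgmugbs" → prefix "ezdsg" already present; 5 new (m, u, g, b, s)
  "ezdsgufcqg" → prefix "ezdsg" already present; 5 new (u, f, c, q, g)
  "ezdsgtvgy" → prefix "ezdsg" already present; 4 new (t, v, g, y)
  "ezdsgoui" → prefix "ezdsgo" already present; 2 new (u, i)
  "ezdsgbp" → prefix "ezdsg" already present; 2 new (b, p)
  "ezdsguytew" → prefix "ezdsgu" already present; 4 new (y, t, e, w)
  "ezdsgtg" → prefix "ezdsgt" already present; 1 new (g)
  "ezdsgrf" → prefix "ezdsg" already present; 2 new (r, f)
  "ezdsgmlg" → prefix "ezdsgm" already present; 2 new (l, g)
  "ezdsgshunb" → prefix "ezdsg" already present; 5 new (s, h, u, n, b)
  "ezdsghtq" → prefix "ezdsg" already present; 3 new (h, t, q)
  "ezdsghwr" → prefix "ezdsgh" already present; 2 new (w, r)
  "ezdsglkv" → prefix "ezdsg" already present; 3 new (l, k, v)
Total nodes = 8 + 4 + 4 + 5 + 5 + 4 + 2 + 2 + 4 + 1 + 2 + 2 + 5 + 3 + 2 + 3 = 56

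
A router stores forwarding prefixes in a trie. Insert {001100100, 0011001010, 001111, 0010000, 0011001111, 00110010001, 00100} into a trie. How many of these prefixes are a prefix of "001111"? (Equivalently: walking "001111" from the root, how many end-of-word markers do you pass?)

Traverse "001111" character by character; count nodes along the way that are marked as word ends.
Prefixes of the query that are stored words: "001111"
Count: 1

1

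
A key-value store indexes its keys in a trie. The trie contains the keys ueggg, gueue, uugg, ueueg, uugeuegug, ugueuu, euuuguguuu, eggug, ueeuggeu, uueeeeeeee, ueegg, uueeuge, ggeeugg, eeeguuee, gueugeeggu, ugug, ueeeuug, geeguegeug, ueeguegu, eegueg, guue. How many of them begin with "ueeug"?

1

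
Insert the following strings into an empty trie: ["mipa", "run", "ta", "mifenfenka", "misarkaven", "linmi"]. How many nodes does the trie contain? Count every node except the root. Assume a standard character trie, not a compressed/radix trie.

30

Trie structure (* marks end of a word):
(root)
├─ l
│  └─ i
│     └─ n
│        └─ m
│           └─ i *
├─ m
│  └─ i
│     ├─ f
│     │  └─ e
│     │     └─ n
│     │        └─ f
│     │           └─ e
│     │              └─ n
│     │                 └─ k
│     │                    └─ a *
│     ├─ p
│     │  └─ a *
│     └─ s
│        └─ a
│           └─ r
│              └─ k
│                 └─ a
│                    └─ v
│                       └─ e
│                          └─ n *
├─ r
│  └─ u
│     └─ n *
└─ t
   └─ a *
Counting every labelled node above: 30.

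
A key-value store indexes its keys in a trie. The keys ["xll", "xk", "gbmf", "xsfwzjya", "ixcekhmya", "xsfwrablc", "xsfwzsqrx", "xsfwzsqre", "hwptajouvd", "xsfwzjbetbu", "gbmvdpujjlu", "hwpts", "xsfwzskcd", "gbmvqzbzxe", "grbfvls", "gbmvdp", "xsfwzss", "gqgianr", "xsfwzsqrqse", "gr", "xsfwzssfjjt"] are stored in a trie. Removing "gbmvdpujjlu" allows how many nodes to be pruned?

5

Walk "gbmvdpujjlu" from the leaf back toward the root, removing each node that no remaining word uses.
The suffix "ujjlu" (5 nodes) is used only by "gbmvdpujjlu"; "gbmvdp" is itself a stored word, so pruning stops there.
Nodes removed: 5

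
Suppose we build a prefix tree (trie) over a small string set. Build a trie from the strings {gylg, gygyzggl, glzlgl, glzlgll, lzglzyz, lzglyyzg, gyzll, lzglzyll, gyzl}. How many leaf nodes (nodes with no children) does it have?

A leaf is a node with no children — equivalently, the end of a word that is not a proper prefix of any other stored word.
Those words: "glzlgll", "gygyzggl", "gylg", "gyzll", "lzglyyzg", "lzglzyll", "lzglzyz"
Leaf count: 7

7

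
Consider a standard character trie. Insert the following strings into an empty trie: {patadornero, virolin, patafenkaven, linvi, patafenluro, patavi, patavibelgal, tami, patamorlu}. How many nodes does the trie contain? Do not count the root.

For each word, the new-node count is its length minus the longest prefix already in the trie:
  "patadornero" → 11 new (p, a, t, a, d, o, r, n, e, r, o)
  "virolin" → 7 new (v, i, r, o, l, i, n)
  "patafenkaven" → prefix "pata" already present; 8 new (f, e, n, k, a, v, e, n)
  "linvi" → 5 new (l, i, n, v, i)
  "patafenluro" → prefix "patafen" already present; 4 new (l, u, r, o)
  "patavi" → prefix "pata" already present; 2 new (v, i)
  "patavibelgal" → prefix "patavi" already present; 6 new (b, e, l, g, a, l)
  "tami" → 4 new (t, a, m, i)
  "patamorlu" → prefix "pata" already present; 5 new (m, o, r, l, u)
Total nodes = 11 + 7 + 8 + 5 + 4 + 2 + 6 + 4 + 5 = 52

52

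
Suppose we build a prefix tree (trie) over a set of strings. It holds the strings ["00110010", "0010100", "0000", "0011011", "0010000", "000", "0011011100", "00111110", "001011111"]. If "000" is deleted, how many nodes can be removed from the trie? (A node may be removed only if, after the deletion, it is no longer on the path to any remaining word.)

0

Walk "000" from the leaf back toward the root, removing each node that no remaining word uses.
Every node on "000" is still needed (e.g. by "0000"), so nothing is freed.
Nodes removed: 0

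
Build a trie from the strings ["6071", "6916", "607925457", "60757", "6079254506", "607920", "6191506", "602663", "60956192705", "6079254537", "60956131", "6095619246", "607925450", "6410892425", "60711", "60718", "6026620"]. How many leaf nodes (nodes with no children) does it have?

A leaf is a node with no children — equivalently, the end of a word that is not a proper prefix of any other stored word.
Those words: "6026620", "602663", "60711", "60718", "60757", "607920", "6079254506", "6079254537", "607925457", "60956131", "6095619246", "60956192705", "6191506", "6410892425", "6916"
Leaf count: 15

15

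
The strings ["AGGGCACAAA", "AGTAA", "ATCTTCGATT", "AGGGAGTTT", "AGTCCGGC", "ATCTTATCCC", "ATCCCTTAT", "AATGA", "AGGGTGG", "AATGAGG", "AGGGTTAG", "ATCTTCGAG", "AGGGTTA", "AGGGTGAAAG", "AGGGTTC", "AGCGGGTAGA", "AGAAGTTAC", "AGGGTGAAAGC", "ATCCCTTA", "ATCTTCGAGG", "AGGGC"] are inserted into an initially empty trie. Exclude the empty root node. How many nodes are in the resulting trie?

For each word, the new-node count is its length minus the longest prefix already in the trie:
  "AGGGCACAAA" → 10 new (A, G, G, G, C, A, C, A, A, A)
  "AGTAA" → prefix "AG" already present; 3 new (T, A, A)
  "ATCTTCGATT" → prefix "A" already present; 9 new (T, C, T, T, C, G, A, T, T)
  "AGGGAGTTT" → prefix "AGGG" already present; 5 new (A, G, T, T, T)
  "AGTCCGGC" → prefix "AGT" already present; 5 new (C, C, G, G, C)
  "ATCTTATCCC" → prefix "ATCTT" already present; 5 new (A, T, C, C, C)
  "ATCCCTTAT" → prefix "ATC" already present; 6 new (C, C, T, T, A, T)
  "AATGA" → prefix "A" already present; 4 new (A, T, G, A)
  "AGGGTGG" → prefix "AGGG" already present; 3 new (T, G, G)
  "AATGAGG" → prefix "AATGA" already present; 2 new (G, G)
  "AGGGTTAG" → prefix "AGGGT" already present; 3 new (T, A, G)
  "ATCTTCGAG" → prefix "ATCTTCGA" already present; 1 new (G)
  "AGGGTTA" → prefix "AGGGTTA" already present; 0 new (none)
  "AGGGTGAAAG" → prefix "AGGGTG" already present; 4 new (A, A, A, G)
  "AGGGTTC" → prefix "AGGGTT" already present; 1 new (C)
  "AGCGGGTAGA" → prefix "AG" already present; 8 new (C, G, G, G, T, A, G, A)
  "AGAAGTTAC" → prefix "AG" already present; 7 new (A, A, G, T, T, A, C)
  "AGGGTGAAAGC" → prefix "AGGGTGAAAG" already present; 1 new (C)
  "ATCCCTTA" → prefix "ATCCCTTA" already present; 0 new (none)
  "ATCTTCGAGG" → prefix "ATCTTCGAG" already present; 1 new (G)
  "AGGGC" → prefix "AGGGC" already present; 0 new (none)
Total nodes = 10 + 3 + 9 + 5 + 5 + 5 + 6 + 4 + 3 + 2 + 3 + 1 + 0 + 4 + 1 + 8 + 7 + 1 + 0 + 1 + 0 = 78

78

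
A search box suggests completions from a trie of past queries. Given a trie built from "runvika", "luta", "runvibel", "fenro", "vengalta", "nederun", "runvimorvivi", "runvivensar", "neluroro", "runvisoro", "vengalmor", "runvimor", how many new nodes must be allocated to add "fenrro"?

2

The longest prefix of "fenrro" already in the trie is "fenr" (length 4).
Each of the 2 remaining characters creates one node.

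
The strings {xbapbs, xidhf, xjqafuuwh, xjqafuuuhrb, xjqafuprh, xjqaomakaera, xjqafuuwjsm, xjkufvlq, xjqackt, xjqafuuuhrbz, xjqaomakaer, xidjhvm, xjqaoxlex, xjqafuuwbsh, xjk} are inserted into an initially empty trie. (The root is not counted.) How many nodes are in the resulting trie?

Count nodes per top-level branch (shared prefixes stored once):
  'x'-branch (xbapbs, xidhf, xidjhvm, xjk, xjkufvlq, xjqackt, xjqafuprh, xjqafuuuhrb, xjqafuuuhrbz, xjqafuuwbsh, xjqafuuwh, xjqafuuwjsm, xjqaomakaer, xjqaomakaera, xjqaoxlex): 57 nodes
Sum: 57

57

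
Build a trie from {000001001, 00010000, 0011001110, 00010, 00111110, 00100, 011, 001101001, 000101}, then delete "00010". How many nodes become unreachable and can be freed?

After clearing the end-marker at "00010", prune upward until reaching a node still needed by another word.
Every node on "00010" is still needed (e.g. by "00010000"), so nothing is freed.
Nodes removed: 0

0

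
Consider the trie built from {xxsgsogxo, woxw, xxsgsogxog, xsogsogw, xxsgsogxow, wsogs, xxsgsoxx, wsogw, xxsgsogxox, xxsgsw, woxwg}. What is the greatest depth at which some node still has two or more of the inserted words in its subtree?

9

Equivalently: take the maximum, over all pairs, of their longest common prefix length.
"xxsgsogxo" and "xxsgsogxog" agree on "xxsgsogxo" (9 characters) before diverging; nothing deeper is shared.
Longest shared-prefix length: 9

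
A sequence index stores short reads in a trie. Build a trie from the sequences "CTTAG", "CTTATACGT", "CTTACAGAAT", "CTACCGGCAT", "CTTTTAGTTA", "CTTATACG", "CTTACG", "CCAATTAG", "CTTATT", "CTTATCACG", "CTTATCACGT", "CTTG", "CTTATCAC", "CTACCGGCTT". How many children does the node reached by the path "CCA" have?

1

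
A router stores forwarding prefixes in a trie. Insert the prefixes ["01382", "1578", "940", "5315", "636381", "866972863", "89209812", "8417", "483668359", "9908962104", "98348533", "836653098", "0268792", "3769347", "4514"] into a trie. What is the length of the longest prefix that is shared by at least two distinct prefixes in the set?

Look for the deepest trie node that still has at least two words in its subtree.
"01382" and "0268792" agree on "0" (1 characters) before diverging; nothing deeper is shared.
Longest shared-prefix length: 1

1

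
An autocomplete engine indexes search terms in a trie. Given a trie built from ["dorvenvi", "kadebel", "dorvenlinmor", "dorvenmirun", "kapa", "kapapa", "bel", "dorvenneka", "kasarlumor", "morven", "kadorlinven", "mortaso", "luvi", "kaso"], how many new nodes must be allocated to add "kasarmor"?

3

"kasar" is already a path in the trie; the remaining "mor" must be added.
So 8 − 5 = 3 new nodes.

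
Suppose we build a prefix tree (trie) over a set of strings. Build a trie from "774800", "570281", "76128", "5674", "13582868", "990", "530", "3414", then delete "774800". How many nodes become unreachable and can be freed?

5

A node on "774800"'s path can go only if nothing else ends at it or branches off below it.
The suffix "74800" (5 nodes) is used only by "774800"; the node for "7" still has the child "6", so pruning stops there.
Nodes removed: 5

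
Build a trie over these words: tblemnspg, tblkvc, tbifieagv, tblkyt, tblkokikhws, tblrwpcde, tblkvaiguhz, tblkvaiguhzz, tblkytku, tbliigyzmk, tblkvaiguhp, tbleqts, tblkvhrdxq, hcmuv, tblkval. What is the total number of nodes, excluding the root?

For each word, the new-node count is its length minus the longest prefix already in the trie:
  "tblemnspg" → 9 new (t, b, l, e, m, n, s, p, g)
  "tblkvc" → prefix "tbl" already present; 3 new (k, v, c)
  "tbifieagv" → prefix "tb" already present; 7 new (i, f, i, e, a, g, v)
  "tblkyt" → prefix "tblk" already present; 2 new (y, t)
  "tblkokikhws" → prefix "tblk" already present; 7 new (o, k, i, k, h, w, s)
  "tblrwpcde" → prefix "tbl" already present; 6 new (r, w, p, c, d, e)
  "tblkvaiguhz" → prefix "tblkv" already present; 6 new (a, i, g, u, h, z)
  "tblkvaiguhzz" → prefix "tblkvaiguhz" already present; 1 new (z)
  "tblkytku" → prefix "tblkyt" already present; 2 new (k, u)
  "tbliigyzmk" → prefix "tbl" already present; 7 new (i, i, g, y, z, m, k)
  "tblkvaiguhp" → prefix "tblkvaiguh" already present; 1 new (p)
  "tbleqts" → prefix "tble" already present; 3 new (q, t, s)
  "tblkvhrdxq" → prefix "tblkv" already present; 5 new (h, r, d, x, q)
  "hcmuv" → 5 new (h, c, m, u, v)
  "tblkval" → prefix "tblkva" already present; 1 new (l)
Total nodes = 9 + 3 + 7 + 2 + 7 + 6 + 6 + 1 + 2 + 7 + 1 + 3 + 5 + 5 + 1 = 65

65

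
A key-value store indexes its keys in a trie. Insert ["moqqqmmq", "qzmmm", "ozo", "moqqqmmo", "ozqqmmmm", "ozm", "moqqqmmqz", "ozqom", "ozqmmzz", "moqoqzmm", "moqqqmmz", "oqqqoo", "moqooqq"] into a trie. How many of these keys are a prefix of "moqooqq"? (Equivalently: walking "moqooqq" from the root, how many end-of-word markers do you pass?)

Check each prefix of "moqooqq" against the stored set — each match is an end-marker on the path.
Prefixes of the query that are stored words: "moqooqq"
Count: 1

1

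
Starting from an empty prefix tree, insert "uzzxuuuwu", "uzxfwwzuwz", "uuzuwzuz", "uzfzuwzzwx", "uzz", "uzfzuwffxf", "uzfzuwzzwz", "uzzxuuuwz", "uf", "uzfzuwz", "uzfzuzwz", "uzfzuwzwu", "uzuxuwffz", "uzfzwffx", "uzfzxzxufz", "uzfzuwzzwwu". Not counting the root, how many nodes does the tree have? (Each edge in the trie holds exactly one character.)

63

Insert word by word; a character creates a node only if that edge doesn't already exist:
  "uzzxuuuwu" → 9 new (u, z, z, x, u, u, u, w, u)
  "uzxfwwzuwz" → prefix "uz" already present; 8 new (x, f, w, w, z, u, w, z)
  "uuzuwzuz" → prefix "u" already present; 7 new (u, z, u, w, z, u, z)
  "uzfzuwzzwx" → prefix "uz" already present; 8 new (f, z, u, w, z, z, w, x)
  "uzz" → prefix "uzz" already present; 0 new (none)
  "uzfzuwffxf" → prefix "uzfzuw" already present; 4 new (f, f, x, f)
  "uzfzuwzzwz" → prefix "uzfzuwzzw" already present; 1 new (z)
  "uzzxuuuwz" → prefix "uzzxuuuw" already present; 1 new (z)
  "uf" → prefix "u" already present; 1 new (f)
  "uzfzuwz" → prefix "uzfzuwz" already present; 0 new (none)
  "uzfzuzwz" → prefix "uzfzu" already present; 3 new (z, w, z)
  "uzfzuwzwu" → prefix "uzfzuwz" already present; 2 new (w, u)
  "uzuxuwffz" → prefix "uz" already present; 7 new (u, x, u, w, f, f, z)
  "uzfzwffx" → prefix "uzfz" already present; 4 new (w, f, f, x)
  "uzfzxzxufz" → prefix "uzfz" already present; 6 new (x, z, x, u, f, z)
  "uzfzuwzzwwu" → prefix "uzfzuwzzw" already present; 2 new (w, u)
Total nodes = 9 + 8 + 7 + 8 + 0 + 4 + 1 + 1 + 1 + 0 + 3 + 2 + 7 + 4 + 6 + 2 = 63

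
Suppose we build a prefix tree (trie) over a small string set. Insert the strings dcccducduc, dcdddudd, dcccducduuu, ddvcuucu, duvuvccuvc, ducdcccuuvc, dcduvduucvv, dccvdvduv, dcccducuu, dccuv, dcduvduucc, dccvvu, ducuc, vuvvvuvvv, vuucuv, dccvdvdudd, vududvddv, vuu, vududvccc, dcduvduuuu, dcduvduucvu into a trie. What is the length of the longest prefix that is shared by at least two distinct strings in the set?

10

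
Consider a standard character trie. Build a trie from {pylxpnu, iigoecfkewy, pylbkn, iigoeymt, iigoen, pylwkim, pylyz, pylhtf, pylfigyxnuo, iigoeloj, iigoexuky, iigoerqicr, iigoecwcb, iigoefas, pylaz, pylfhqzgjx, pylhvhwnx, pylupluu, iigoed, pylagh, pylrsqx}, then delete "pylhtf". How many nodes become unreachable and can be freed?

Walk "pylhtf" from the leaf back toward the root, removing each node that no remaining word uses.
The suffix "tf" (2 nodes) is used only by "pylhtf"; the node for "pylh" still has the child "v", so pruning stops there.
Nodes removed: 2

2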